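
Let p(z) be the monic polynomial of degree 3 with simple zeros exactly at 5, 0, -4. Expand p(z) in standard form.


The polynomial is p(z) = ∏_{α ∈ S} (z − α), where S = {5, 0, -4}.
Expanding the product yields: p(z) = z^3 -z^2 -20·z.
The resulting polynomial has degree 3 and real coefficients as required.

p(z) = z^3 -z^2 -20·z.


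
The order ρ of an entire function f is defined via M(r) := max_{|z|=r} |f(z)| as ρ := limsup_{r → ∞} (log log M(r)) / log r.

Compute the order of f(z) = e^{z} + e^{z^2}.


Each summand is entire of order 1 and 2 respectively (as in the single-exponential case). The order of a sum is at most the max of the orders, so ρ ≤ 2. For the lower bound: on |z|=r choose arg z so that 1z^2 is real positive; then |e^{1z^2}| = e^{1r^2} while |e^{1z}| ≤ e^{1r^1} = o(e^{1r^2}). So |f| ≥ e^{1r^2}(1 − o(1)) and ρ ≥ 2. Hence ρ = max(1, 2) = 2.
Therefore ρ = 2.

Order ρ = 2.


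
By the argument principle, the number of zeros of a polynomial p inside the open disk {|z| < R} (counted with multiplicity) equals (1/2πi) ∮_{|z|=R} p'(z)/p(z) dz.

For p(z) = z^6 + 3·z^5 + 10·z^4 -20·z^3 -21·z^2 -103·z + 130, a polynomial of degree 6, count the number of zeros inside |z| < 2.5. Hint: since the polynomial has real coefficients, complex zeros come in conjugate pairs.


The zeros of p are: (-2 + 3i), (-2 - 3i), 2, (-1 + 2i), (-1 - 2i), 1.
Their magnitudes are: 3.606, 3.606, 2, 2.236, 2.236, 1.
Zeros with |z| < R = 2.5: 2, (-1 + 2i), (-1 - 2i), 1.
Count = 4.
By the argument principle, (1/2πi) ∮_{|z|=R} p'(z)/p(z) dz equals exactly this count.

Number of zeros inside |z| < 2.5: 4.


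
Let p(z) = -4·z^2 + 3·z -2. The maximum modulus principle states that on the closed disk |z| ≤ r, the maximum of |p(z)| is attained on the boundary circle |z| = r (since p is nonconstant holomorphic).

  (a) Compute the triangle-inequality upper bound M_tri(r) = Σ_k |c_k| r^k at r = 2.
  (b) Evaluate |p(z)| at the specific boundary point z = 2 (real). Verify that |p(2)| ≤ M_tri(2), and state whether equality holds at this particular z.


Coefficients: c_0 = -2, c_1 = 3, c_2 = -4. Radius r = 2.
Part (a). Triangle bound: M_tri(r) = Σ_k |c_k| r^k
  = |-2|·2^0 + |3|·2^1 + |-4|·2^2
  = 2 + 6 + 16 = 24.
This bounds M(r) := max_{|z|=r} |p(z)| from above; equality holds iff all terms c_k z^k can be made to align in phase at a single z on |z|=r.
Part (b). At z = 2 (real, on the circle |z| = r):
  p(2) = (-2)·2^0 + (3)·2^1 + (-4)·2^2 = -12.
  |p(2)| = 12.
Check: |p(2)| = 12 ≤ 24 = M_tri(2). ✓ Equality does not hold at z = 2 (the coefficients have mixed signs, so the terms do not all align in phase there).

M_tri(2) = 24; |p(2)| = 12; equality at z=2: no.


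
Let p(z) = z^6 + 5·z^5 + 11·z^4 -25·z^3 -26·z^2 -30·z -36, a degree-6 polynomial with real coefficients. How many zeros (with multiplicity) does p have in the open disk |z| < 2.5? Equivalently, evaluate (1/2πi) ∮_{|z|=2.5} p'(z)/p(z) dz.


The zeros of p are: 2, (-3 + 3i), (-3 - 3i), (0 + 1i), (0 - 1i), -1.
Their magnitudes are: 2, 4.243, 4.243, 1, 1, 1.
Zeros with |z| < R = 2.5: 2, (0 + 1i), (0 - 1i), -1.
Count = 4.
By the argument principle, (1/2πi) ∮_{|z|=R} p'(z)/p(z) dz equals exactly this count.

Number of zeros inside |z| < 2.5: 4.


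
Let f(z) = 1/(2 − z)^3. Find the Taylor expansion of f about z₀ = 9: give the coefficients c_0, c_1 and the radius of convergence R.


Let w = z − z₀, so z = z₀ + w.
Then 2 − z = 2 − (z₀ + w) = (2 − z₀) − w = -7 − w.
f(z) = 1/(-7 − w)^3 = (1/(-7)^3) · (1 − w/(-7))^{−3}.
By the binomial series (1−u)^{−3} = Σ_{n≥0} C(n+2, 2) u^n for |u|<1, with u = w/(-7):
  c_n = C(n+2, 2) / (-7)^(n+3).
  c_0 = 1/(-7)^3 = -1/343.
  c_1 = 3/(-7)^4 = 3/2401.
The series is valid for |w/d| < 1, i.e. |z − z₀| < |d|.
Radius of convergence: R = |2 − z₀| = |-7| = 7 (distance from z₀ to the singularity z = 2).

c_0 = -1/343, c_1 = 3/2401; R = 7.


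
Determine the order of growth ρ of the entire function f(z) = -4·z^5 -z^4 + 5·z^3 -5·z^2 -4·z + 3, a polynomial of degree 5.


|f(z)| ≤ Σ|c_k|·r^k = O(r^5) as r → ∞. Polynomial growth is O(e^{r^ε}) for every ε > 0 (since r^5/e^{r^ε} → 0), so ρ ≤ ε for all ε > 0, i.e. ρ = 0. Every nonconstant polynomial has order 0.
Therefore ρ = 0.

Order ρ = 0.


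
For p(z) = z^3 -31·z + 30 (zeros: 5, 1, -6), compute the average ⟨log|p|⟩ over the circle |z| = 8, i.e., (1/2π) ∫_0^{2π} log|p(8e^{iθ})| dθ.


Zeros: -6, 1, 5; r = 8.
Inside |z| < r: -6, 1, 5. Outside (|z| ≥ r): ∅.
p(0) = 30, so log|p(0)| = log(30) = 3.4012.
Apply Jensen: I(r) = log|p(0)| + Σ_k log(r/|z_k|), summed over zeros inside |z| < r.
  log(r/|z_k|) for z_k = 5: log(8/5) = 0.4700
  log(r/|z_k|) for z_k = 1: log(8/1) = 2.0794
  log(r/|z_k|) for z_k = -6: log(8/6) = 0.2877
Sum over inside zeros: 2.8371.
I(r) = log|p(0)| + (inside sum) = 3.4012 + 2.8371 = 6.2383.
Closed form (all zeros inside, monic): I(r) = n·log(r) = 3·log(8) = 6.2383. ✓

I(r) ≈ 6.2383.


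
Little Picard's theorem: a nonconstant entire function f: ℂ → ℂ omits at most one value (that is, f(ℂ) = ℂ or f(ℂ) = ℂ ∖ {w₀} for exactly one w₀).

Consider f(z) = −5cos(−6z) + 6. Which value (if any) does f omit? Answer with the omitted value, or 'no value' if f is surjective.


Little Picard bounds the complement of f(ℂ) to at most one point.
cos is entire and surjective onto ℂ: for every w ∈ ℂ, cos(ζ) = w has a solution ζ ∈ ℂ (e.g., via the complex inverse arccos). With ζ = −6z this gives z = ζ/(-6). Then -5·cos(−6z) takes every value in -5·ℂ = ℂ, and adding 6 is a bijection of ℂ. So f is surjective and omits no value. (Note: only on the real line is cos bounded by [−1, 1].)

Omitted value: no value.


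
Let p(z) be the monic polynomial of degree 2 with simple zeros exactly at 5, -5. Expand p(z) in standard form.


The polynomial is p(z) = ∏_{α ∈ S} (z − α), where S = {5, -5}.
Expanding the product yields: p(z) = z^2 -25.
The resulting polynomial has degree 2 and real coefficients as required.

p(z) = z^2 -25.


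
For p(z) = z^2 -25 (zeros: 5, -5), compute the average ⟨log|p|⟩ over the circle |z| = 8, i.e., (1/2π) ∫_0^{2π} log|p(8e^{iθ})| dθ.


Zeros: -5, 5; r = 8.
Inside |z| < r: -5, 5. Outside (|z| ≥ r): ∅.
p(0) = -25, so log|p(0)| = log(25) = 3.2189.
Apply Jensen: I(r) = log|p(0)| + Σ_k log(r/|z_k|), summed over zeros inside |z| < r.
  log(r/|z_k|) for z_k = 5: log(8/5) = 0.4700
  log(r/|z_k|) for z_k = -5: log(8/5) = 0.4700
Sum over inside zeros: 0.9400.
I(r) = log|p(0)| + (inside sum) = 3.2189 + 0.9400 = 4.1589.
Closed form (all zeros inside, monic): I(r) = n·log(r) = 2·log(8) = 4.1589. ✓

I(r) ≈ 4.1589.


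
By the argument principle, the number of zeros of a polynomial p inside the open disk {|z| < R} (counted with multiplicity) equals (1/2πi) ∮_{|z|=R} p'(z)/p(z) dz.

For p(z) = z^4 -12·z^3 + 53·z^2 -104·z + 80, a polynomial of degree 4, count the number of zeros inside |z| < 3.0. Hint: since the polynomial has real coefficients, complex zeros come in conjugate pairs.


The zeros of p are: (2 + 1i), (2 - 1i), 4, 4.
Their magnitudes are: 2.236, 2.236, 4, 4.
Zeros with |z| < R = 3.0: (2 + 1i), (2 - 1i).
Count = 2.
By the argument principle, (1/2πi) ∮_{|z|=R} p'(z)/p(z) dz equals exactly this count.

Number of zeros inside |z| < 3.0: 2.


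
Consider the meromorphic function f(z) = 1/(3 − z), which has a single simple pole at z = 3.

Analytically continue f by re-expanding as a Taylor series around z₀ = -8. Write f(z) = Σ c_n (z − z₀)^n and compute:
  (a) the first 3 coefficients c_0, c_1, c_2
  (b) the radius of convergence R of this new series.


Let w = z − z₀, so z = z₀ + w.
Then 3 − z = 3 − (z₀ + w) = (3 − z₀) − w = 11 − w.
f(z) = 1/(11 − w) = (1/(11)) · 1/(1 − w/(11)) = Σ_{n≥0} w^n / (11)^(n+1).
So c_n = 1/(11)^(n+1):
  c_0 = 1/(11)^1 = 1/11.
  c_1 = 1/(11)^2 = 1/121.
  c_2 = 1/(11)^3 = 1/1331.
The series is valid for |w/d| < 1, i.e. |z − z₀| < |d|.
Radius of convergence: R = |3 − z₀| = |11| = 11 (distance from z₀ to the singularity z = 3).

c_0 = 1/11, c_1 = 1/121, c_2 = 1/1331; R = 11.


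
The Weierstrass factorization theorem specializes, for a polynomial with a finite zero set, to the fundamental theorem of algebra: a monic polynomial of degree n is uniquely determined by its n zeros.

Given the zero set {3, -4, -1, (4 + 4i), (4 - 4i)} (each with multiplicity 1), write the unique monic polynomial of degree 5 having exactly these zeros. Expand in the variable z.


The polynomial is p(z) = ∏_{α ∈ S} (z − α), where S = {3, -4, -1, (4 + 4i), (4 - 4i)}.
Expanding the product yields: p(z) = z^5 -6·z^4 + 5·z^3 + 140·z^2 -256·z -384.
Note conjugate pairs combine to real quadratics: (z − (4+4i))(z − (4−4i)) = z² − 8z + 32.
The resulting polynomial has degree 5 and real coefficients as required.

p(z) = z^5 -6·z^4 + 5·z^3 + 140·z^2 -256·z -384.


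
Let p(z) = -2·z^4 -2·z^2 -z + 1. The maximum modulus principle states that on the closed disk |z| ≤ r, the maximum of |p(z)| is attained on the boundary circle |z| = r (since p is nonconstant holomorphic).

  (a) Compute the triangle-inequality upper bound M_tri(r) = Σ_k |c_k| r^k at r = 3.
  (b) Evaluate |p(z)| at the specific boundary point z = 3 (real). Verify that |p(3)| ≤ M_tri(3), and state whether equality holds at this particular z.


Coefficients: c_0 = 1, c_1 = -1, c_2 = -2, c_3 = 0, c_4 = -2. Radius r = 3.
Part (a). Triangle bound: M_tri(r) = Σ_k |c_k| r^k
  = |1|·3^0 + |-1|·3^1 + |-2|·3^2 + |0|·3^3 + |-2|·3^4
  = 1 + 3 + 18 + 0 + 162 = 184.
This bounds M(r) := max_{|z|=r} |p(z)| from above; equality holds iff all terms c_k z^k can be made to align in phase at a single z on |z|=r.
Part (b). At z = 3 (real, on the circle |z| = r):
  p(3) = (1)·3^0 + (-1)·3^1 + (-2)·3^2 + (0)·3^3 + (-2)·3^4 = -182.
  |p(3)| = 182.
Check: |p(3)| = 182 ≤ 184 = M_tri(3). ✓ Equality does not hold at z = 3 (the coefficients have mixed signs, so the terms do not all align in phase there).

M_tri(3) = 184; |p(3)| = 182; equality at z=3: no.


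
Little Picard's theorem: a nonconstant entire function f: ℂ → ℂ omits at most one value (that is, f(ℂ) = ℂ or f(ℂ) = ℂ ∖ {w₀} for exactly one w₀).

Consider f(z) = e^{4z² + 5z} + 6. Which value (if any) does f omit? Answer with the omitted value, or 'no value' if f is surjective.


Little Picard bounds the complement of f(ℂ) to at most one point.
The exponent g(z) = 4z² + 5z is a nonconstant polynomial, hence surjective onto ℂ. So e^{g(z)} takes every value in {e^w : w ∈ ℂ} = ℂ ∖ {0}. Adding 6 shifts the range to ℂ ∖ {6}. f omits exactly 6.

Omitted value: 6.


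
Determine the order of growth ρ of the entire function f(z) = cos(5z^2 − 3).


Write cos(w) = (e^{iw} ± e^{−iw})/(2 or 2i), so |cos(w)| ≤ e^{|w|}. With w = 5z^2 − 3, |w| ≤ 5r^2 + 3 on |z|=r, giving M(r) ≤ e^{5r^2 + 3} and ρ ≤ 2. For the lower bound, choose z on |z|=r with 5z^2 purely imaginary of modulus 5r^2; then |cos(5z^2 − 3)| grows like e^{5r^2}/2, so ρ ≥ 2. Hence ρ = 2.
Therefore ρ = 2.

Order ρ = 2.


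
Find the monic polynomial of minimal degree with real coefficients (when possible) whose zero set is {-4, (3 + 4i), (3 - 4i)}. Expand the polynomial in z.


The polynomial is p(z) = ∏_{α ∈ S} (z − α), where S = {-4, (3 + 4i), (3 - 4i)}.
Expanding the product yields: p(z) = z^3 -2·z^2 + z + 100.
Note conjugate pairs combine to real quadratics: (z − (3+4i))(z − (3−4i)) = z² − 6z + 25.
The resulting polynomial has degree 3 and real coefficients as required.

p(z) = z^3 -2·z^2 + z + 100.


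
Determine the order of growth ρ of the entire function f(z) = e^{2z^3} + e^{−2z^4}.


Each summand is entire of order 3 and 4 respectively (as in the single-exponential case). The order of a sum is at most the max of the orders, so ρ ≤ 4. For the lower bound: on |z|=r choose arg z so that -2z^4 is real positive; then |e^{-2z^4}| = e^{2r^4} while |e^{2z^3}| ≤ e^{2r^3} = o(e^{2r^4}). So |f| ≥ e^{2r^4}(1 − o(1)) and ρ ≥ 4. Hence ρ = max(3, 4) = 4.
Therefore ρ = 4.

Order ρ = 4.


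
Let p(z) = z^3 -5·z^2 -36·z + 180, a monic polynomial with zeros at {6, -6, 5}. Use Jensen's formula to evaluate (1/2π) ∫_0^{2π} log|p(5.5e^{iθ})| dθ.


Zeros: -6, 5, 6; r = 5.5.
Inside |z| < r: 5. Outside (|z| ≥ r): -6, 6.
p(0) = 180, so log|p(0)| = log(180) = 5.1930.
Apply Jensen: I(r) = log|p(0)| + Σ_k log(r/|z_k|), summed over zeros inside |z| < r.
  log(r/|z_k|) for z_k = 5: log(5.5/5) = 0.0953
  Outside zeros (-6, 6) contribute nothing to the Jensen sum.
Sum over inside zeros: 0.0953.
I(r) = log|p(0)| + (inside sum) = 5.1930 + 0.0953 = 5.2883.
Note: since some zeros are outside |z| ≤ r, the simplified n·log(r) form does NOT apply — only the inside zeros contribute.

I(r) ≈ 5.2883.


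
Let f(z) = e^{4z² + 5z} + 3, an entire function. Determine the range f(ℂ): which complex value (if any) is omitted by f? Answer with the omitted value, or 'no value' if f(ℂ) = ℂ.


Little Picard bounds the complement of f(ℂ) to at most one point.
The exponent g(z) = 4z² + 5z is a nonconstant polynomial, hence surjective onto ℂ. So e^{g(z)} takes every value in {e^w : w ∈ ℂ} = ℂ ∖ {0}. Adding 3 shifts the range to ℂ ∖ {3}. f omits exactly 3.

Omitted value: 3.


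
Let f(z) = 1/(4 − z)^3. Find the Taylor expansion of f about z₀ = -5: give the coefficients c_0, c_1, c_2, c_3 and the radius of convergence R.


Let w = z − z₀, so z = z₀ + w.
Then 4 − z = 4 − (z₀ + w) = (4 − z₀) − w = 9 − w.
f(z) = 1/(9 − w)^3 = (1/(9)^3) · (1 − w/(9))^{−3}.
By the binomial series (1−u)^{−3} = Σ_{n≥0} C(n+2, 2) u^n for |u|<1, with u = w/(9):
  c_n = C(n+2, 2) / (9)^(n+3).
  c_0 = 1/(9)^3 = 1/729.
  c_1 = 3/(9)^4 = 1/2187.
  c_2 = 6/(9)^5 = 2/19683.
  c_3 = 10/(9)^6 = 10/531441.
The series is valid for |w/d| < 1, i.e. |z − z₀| < |d|.
Radius of convergence: R = |4 − z₀| = |9| = 9 (distance from z₀ to the singularity z = 4).

c_0 = 1/729, c_1 = 1/2187, c_2 = 2/19683, c_3 = 10/531441; R = 9.


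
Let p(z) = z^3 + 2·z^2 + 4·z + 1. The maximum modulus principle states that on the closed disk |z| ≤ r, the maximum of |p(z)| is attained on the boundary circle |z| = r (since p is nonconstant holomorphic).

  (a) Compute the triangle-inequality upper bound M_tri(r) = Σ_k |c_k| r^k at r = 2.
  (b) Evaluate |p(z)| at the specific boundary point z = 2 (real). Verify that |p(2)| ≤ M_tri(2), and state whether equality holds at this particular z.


Coefficients: c_0 = 1, c_1 = 4, c_2 = 2, c_3 = 1. Radius r = 2.
Part (a). Triangle bound: M_tri(r) = Σ_k |c_k| r^k
  = |1|·2^0 + |4|·2^1 + |2|·2^2 + |1|·2^3
  = 1 + 8 + 8 + 8 = 25.
This bounds M(r) := max_{|z|=r} |p(z)| from above; equality holds iff all terms c_k z^k can be made to align in phase at a single z on |z|=r.
Part (b). At z = 2 (real, on the circle |z| = r):
  p(2) = (1)·2^0 + (4)·2^1 + (2)·2^2 + (1)·2^3 = 25.
  |p(2)| = 25.
Since all nonzero coefficients share the same sign, |p(2)| = 25 = M_tri(2); the triangle bound is attained at z = 2, so in fact M(r) = 25.

M_tri(2) = 25; |p(2)| = 25; equality at z=2: yes.


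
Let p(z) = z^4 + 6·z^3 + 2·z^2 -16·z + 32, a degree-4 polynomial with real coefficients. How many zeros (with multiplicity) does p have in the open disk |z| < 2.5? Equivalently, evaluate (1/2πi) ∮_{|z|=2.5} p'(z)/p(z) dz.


The zeros of p are: (1 + 1i), (1 - 1i), -4, -4.
Their magnitudes are: 1.414, 1.414, 4, 4.
Zeros with |z| < R = 2.5: (1 + 1i), (1 - 1i).
Count = 2.
By the argument principle, (1/2πi) ∮_{|z|=R} p'(z)/p(z) dz equals exactly this count.

Number of zeros inside |z| < 2.5: 2.


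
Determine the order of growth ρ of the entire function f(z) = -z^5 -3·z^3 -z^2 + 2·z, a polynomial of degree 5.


|f(z)| ≤ Σ|c_k|·r^k = O(r^5) as r → ∞. Polynomial growth is O(e^{r^ε}) for every ε > 0 (since r^5/e^{r^ε} → 0), so ρ ≤ ε for all ε > 0, i.e. ρ = 0. Every nonconstant polynomial has order 0.
Therefore ρ = 0.

Order ρ = 0.


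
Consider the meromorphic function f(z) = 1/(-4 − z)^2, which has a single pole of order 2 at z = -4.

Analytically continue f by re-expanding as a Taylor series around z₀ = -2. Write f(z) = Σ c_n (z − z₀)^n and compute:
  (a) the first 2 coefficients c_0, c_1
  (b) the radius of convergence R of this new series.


Let w = z − z₀, so z = z₀ + w.
Then -4 − z = -4 − (z₀ + w) = (-4 − z₀) − w = -2 − w.
f(z) = 1/(-2 − w)^2 = (1/(-2)^2) · (1 − w/(-2))^{−2}.
By the binomial series (1−u)^{−2} = Σ_{n≥0} C(n+1, 1) u^n for |u|<1, with u = w/(-2):
  c_n = C(n+1, 1) / (-2)^(n+2).
  c_0 = 1/(-2)^2 = 1/4.
  c_1 = 2/(-2)^3 = -1/4.
The series is valid for |w/d| < 1, i.e. |z − z₀| < |d|.
Radius of convergence: R = |-4 − z₀| = |-2| = 2 (distance from z₀ to the singularity z = -4).

c_0 = 1/4, c_1 = -1/4; R = 2.


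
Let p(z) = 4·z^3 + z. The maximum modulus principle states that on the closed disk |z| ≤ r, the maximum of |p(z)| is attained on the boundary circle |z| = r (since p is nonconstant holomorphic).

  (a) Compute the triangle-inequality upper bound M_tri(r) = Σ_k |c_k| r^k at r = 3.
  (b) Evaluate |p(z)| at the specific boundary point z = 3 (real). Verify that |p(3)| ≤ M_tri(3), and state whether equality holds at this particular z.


Coefficients: c_0 = 0, c_1 = 1, c_2 = 0, c_3 = 4. Radius r = 3.
Part (a). Triangle bound: M_tri(r) = Σ_k |c_k| r^k
  = |0|·3^0 + |1|·3^1 + |0|·3^2 + |4|·3^3
  = 0 + 3 + 0 + 108 = 111.
This bounds M(r) := max_{|z|=r} |p(z)| from above; equality holds iff all terms c_k z^k can be made to align in phase at a single z on |z|=r.
Part (b). At z = 3 (real, on the circle |z| = r):
  p(3) = (0)·3^0 + (1)·3^1 + (0)·3^2 + (4)·3^3 = 111.
  |p(3)| = 111.
Since all nonzero coefficients share the same sign, |p(3)| = 111 = M_tri(3); the triangle bound is attained at z = 3, so in fact M(r) = 111.

M_tri(3) = 111; |p(3)| = 111; equality at z=3: yes.


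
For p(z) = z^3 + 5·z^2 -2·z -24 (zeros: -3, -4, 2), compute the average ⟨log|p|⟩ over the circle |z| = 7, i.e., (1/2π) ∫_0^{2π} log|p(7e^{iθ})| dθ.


Zeros: -4, -3, 2; r = 7.
Inside |z| < r: -4, -3, 2. Outside (|z| ≥ r): ∅.
p(0) = -24, so log|p(0)| = log(24) = 3.1781.
Apply Jensen: I(r) = log|p(0)| + Σ_k log(r/|z_k|), summed over zeros inside |z| < r.
  log(r/|z_k|) for z_k = -3: log(7/3) = 0.8473
  log(r/|z_k|) for z_k = -4: log(7/4) = 0.5596
  log(r/|z_k|) for z_k = 2: log(7/2) = 1.2528
Sum over inside zeros: 2.6597.
I(r) = log|p(0)| + (inside sum) = 3.1781 + 2.6597 = 5.8377.
Closed form (all zeros inside, monic): I(r) = n·log(r) = 3·log(7) = 5.8377. ✓

I(r) ≈ 5.8377.


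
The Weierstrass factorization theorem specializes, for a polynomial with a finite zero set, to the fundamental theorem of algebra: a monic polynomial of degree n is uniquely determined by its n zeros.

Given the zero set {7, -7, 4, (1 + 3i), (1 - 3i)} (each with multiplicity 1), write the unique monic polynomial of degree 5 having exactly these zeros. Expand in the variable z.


The polynomial is p(z) = ∏_{α ∈ S} (z − α), where S = {7, -7, 4, (1 + 3i), (1 - 3i)}.
Expanding the product yields: p(z) = z^5 -6·z^4 -31·z^3 + 254·z^2 -882·z + 1960.
Note conjugate pairs combine to real quadratics: (z − (1+3i))(z − (1−3i)) = z² − 2z + 10.
The resulting polynomial has degree 5 and real coefficients as required.

p(z) = z^5 -6·z^4 -31·z^3 + 254·z^2 -882·z + 1960.


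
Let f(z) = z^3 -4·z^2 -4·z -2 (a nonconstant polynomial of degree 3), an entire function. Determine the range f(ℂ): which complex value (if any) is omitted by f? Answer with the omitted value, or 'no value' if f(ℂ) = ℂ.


Little Picard bounds the complement of f(ℂ) to at most one point.
For every w ∈ ℂ, the equation p(z) − w = 0 is a nonconstant polynomial in z and hence has at least one root by the fundamental theorem of algebra. So p is surjective onto ℂ, omitting no value.

Omitted value: no value.


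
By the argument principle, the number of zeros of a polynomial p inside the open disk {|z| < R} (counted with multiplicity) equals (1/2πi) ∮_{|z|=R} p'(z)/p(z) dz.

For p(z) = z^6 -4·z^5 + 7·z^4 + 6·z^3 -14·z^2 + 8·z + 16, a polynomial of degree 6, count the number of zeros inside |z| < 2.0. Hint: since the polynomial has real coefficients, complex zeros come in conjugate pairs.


The zeros of p are: -1, -1, (1 + 1i), (1 - 1i), (2 + 2i), (2 - 2i).
Their magnitudes are: 1, 1, 1.414, 1.414, 2.828, 2.828.
Zeros with |z| < R = 2.0: -1, -1, (1 + 1i), (1 - 1i).
Count = 4.
By the argument principle, (1/2πi) ∮_{|z|=R} p'(z)/p(z) dz equals exactly this count.

Number of zeros inside |z| < 2.0: 4.


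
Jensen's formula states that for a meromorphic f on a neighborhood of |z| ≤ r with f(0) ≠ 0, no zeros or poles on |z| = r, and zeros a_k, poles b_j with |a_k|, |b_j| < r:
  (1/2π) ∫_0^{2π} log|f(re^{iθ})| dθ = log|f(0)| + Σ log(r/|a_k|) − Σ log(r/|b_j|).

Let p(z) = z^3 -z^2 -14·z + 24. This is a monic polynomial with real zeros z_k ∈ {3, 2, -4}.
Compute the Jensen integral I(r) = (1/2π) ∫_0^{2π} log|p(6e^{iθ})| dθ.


Zeros: -4, 2, 3; r = 6.
Inside |z| < r: -4, 2, 3. Outside (|z| ≥ r): ∅.
p(0) = 24, so log|p(0)| = log(24) = 3.1781.
Apply Jensen: I(r) = log|p(0)| + Σ_k log(r/|z_k|), summed over zeros inside |z| < r.
  log(r/|z_k|) for z_k = 3: log(6/3) = 0.6931
  log(r/|z_k|) for z_k = 2: log(6/2) = 1.0986
  log(r/|z_k|) for z_k = -4: log(6/4) = 0.4055
Sum over inside zeros: 2.1972.
I(r) = log|p(0)| + (inside sum) = 3.1781 + 2.1972 = 5.3753.
Closed form (all zeros inside, monic): I(r) = n·log(r) = 3·log(6) = 5.3753. ✓

I(r) ≈ 5.3753.


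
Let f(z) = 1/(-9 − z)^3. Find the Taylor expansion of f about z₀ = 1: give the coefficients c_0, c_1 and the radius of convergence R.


Let w = z − z₀, so z = z₀ + w.
Then -9 − z = -9 − (z₀ + w) = (-9 − z₀) − w = -10 − w.
f(z) = 1/(-10 − w)^3 = (1/(-10)^3) · (1 − w/(-10))^{−3}.
By the binomial series (1−u)^{−3} = Σ_{n≥0} C(n+2, 2) u^n for |u|<1, with u = w/(-10):
  c_n = C(n+2, 2) / (-10)^(n+3).
  c_0 = 1/(-10)^3 = -1/1000.
  c_1 = 3/(-10)^4 = 3/10000.
The series is valid for |w/d| < 1, i.e. |z − z₀| < |d|.
Radius of convergence: R = |-9 − z₀| = |-10| = 10 (distance from z₀ to the singularity z = -9).

c_0 = -1/1000, c_1 = 3/10000; R = 10.


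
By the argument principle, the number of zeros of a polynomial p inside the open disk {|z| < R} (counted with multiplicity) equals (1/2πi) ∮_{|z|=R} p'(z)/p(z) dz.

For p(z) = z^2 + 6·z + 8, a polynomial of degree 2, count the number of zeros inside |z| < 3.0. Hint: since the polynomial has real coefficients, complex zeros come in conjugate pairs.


The zeros of p are: -4, -2.
Their magnitudes are: 4, 2.
Zeros with |z| < R = 3.0: -2.
Count = 1.
By the argument principle, (1/2πi) ∮_{|z|=R} p'(z)/p(z) dz equals exactly this count.

Number of zeros inside |z| < 3.0: 1.


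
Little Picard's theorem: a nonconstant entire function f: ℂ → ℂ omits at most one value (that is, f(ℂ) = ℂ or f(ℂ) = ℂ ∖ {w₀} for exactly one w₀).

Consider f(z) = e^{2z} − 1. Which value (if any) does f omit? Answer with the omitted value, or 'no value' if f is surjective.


Little Picard bounds the complement of f(ℂ) to at most one point.
e^{2z} is never zero on ℂ, so 1·e^{2z} takes every value in ℂ ∖ {0}. Adding -1 shifts the range to ℂ ∖ {-1}. Thus f omits exactly the value -1.

Omitted value: -1.


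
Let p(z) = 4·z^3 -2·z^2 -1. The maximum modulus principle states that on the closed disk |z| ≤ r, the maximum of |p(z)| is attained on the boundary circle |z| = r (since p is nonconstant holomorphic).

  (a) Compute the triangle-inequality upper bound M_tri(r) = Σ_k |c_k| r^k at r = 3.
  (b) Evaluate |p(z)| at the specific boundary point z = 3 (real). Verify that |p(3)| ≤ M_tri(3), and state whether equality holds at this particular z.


Coefficients: c_0 = -1, c_1 = 0, c_2 = -2, c_3 = 4. Radius r = 3.
Part (a). Triangle bound: M_tri(r) = Σ_k |c_k| r^k
  = |-1|·3^0 + |0|·3^1 + |-2|·3^2 + |4|·3^3
  = 1 + 0 + 18 + 108 = 127.
This bounds M(r) := max_{|z|=r} |p(z)| from above; equality holds iff all terms c_k z^k can be made to align in phase at a single z on |z|=r.
Part (b). At z = 3 (real, on the circle |z| = r):
  p(3) = (-1)·3^0 + (0)·3^1 + (-2)·3^2 + (4)·3^3 = 89.
  |p(3)| = 89.
Check: |p(3)| = 89 ≤ 127 = M_tri(3). ✓ Equality does not hold at z = 3 (the coefficients have mixed signs, so the terms do not all align in phase there).

M_tri(3) = 127; |p(3)| = 89; equality at z=3: no.


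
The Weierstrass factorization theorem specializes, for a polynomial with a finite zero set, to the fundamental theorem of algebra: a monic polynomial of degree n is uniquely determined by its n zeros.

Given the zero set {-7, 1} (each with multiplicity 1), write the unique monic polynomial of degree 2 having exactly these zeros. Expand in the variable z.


The polynomial is p(z) = ∏_{α ∈ S} (z − α), where S = {-7, 1}.
Expanding the product yields: p(z) = z^2 + 6·z -7.
The resulting polynomial has degree 2 and real coefficients as required.

p(z) = z^2 + 6·z -7.


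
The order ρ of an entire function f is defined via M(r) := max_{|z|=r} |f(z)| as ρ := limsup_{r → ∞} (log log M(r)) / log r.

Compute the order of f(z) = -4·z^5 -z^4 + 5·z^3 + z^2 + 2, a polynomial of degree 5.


|f(z)| ≤ Σ|c_k|·r^k = O(r^5) as r → ∞. Polynomial growth is O(e^{r^ε}) for every ε > 0 (since r^5/e^{r^ε} → 0), so ρ ≤ ε for all ε > 0, i.e. ρ = 0. Every nonconstant polynomial has order 0.
Therefore ρ = 0.

Order ρ = 0.


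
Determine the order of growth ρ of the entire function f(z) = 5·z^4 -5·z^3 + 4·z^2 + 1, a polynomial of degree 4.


|f(z)| ≤ Σ|c_k|·r^k = O(r^4) as r → ∞. Polynomial growth is O(e^{r^ε}) for every ε > 0 (since r^4/e^{r^ε} → 0), so ρ ≤ ε for all ε > 0, i.e. ρ = 0. Every nonconstant polynomial has order 0.
Therefore ρ = 0.

Order ρ = 0.


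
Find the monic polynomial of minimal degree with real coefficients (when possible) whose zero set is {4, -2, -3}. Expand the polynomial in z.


The polynomial is p(z) = ∏_{α ∈ S} (z − α), where S = {4, -2, -3}.
Expanding the product yields: p(z) = z^3 + z^2 -14·z -24.
The resulting polynomial has degree 3 and real coefficients as required.

p(z) = z^3 + z^2 -14·z -24.


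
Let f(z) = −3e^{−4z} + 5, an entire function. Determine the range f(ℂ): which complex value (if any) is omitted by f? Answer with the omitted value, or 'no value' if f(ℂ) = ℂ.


Little Picard bounds the complement of f(ℂ) to at most one point.
e^{−4z} is never zero on ℂ, so -3·e^{−4z} takes every value in ℂ ∖ {0}. Adding 5 shifts the range to ℂ ∖ {5}. Thus f omits exactly the value 5.

Omitted value: 5.


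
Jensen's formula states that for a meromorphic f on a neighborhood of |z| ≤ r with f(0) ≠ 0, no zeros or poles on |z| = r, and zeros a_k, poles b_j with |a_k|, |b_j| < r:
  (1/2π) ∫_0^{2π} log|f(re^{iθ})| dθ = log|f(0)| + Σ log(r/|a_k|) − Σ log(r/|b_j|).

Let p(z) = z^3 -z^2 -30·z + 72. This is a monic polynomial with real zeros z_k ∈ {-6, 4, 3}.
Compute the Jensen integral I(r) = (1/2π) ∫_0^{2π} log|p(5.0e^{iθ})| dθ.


Zeros: -6, 3, 4; r = 5.0.
Inside |z| < r: 3, 4. Outside (|z| ≥ r): -6.
p(0) = 72, so log|p(0)| = log(72) = 4.2767.
Apply Jensen: I(r) = log|p(0)| + Σ_k log(r/|z_k|), summed over zeros inside |z| < r.
  log(r/|z_k|) for z_k = 4: log(5.0/4) = 0.2231
  log(r/|z_k|) for z_k = 3: log(5.0/3) = 0.5108
  Outside zeros (-6) contribute nothing to the Jensen sum.
Sum over inside zeros: 0.7340.
I(r) = log|p(0)| + (inside sum) = 4.2767 + 0.7340 = 5.0106.
Note: since some zeros are outside |z| ≤ r, the simplified n·log(r) form does NOT apply — only the inside zeros contribute.

I(r) ≈ 5.0106.


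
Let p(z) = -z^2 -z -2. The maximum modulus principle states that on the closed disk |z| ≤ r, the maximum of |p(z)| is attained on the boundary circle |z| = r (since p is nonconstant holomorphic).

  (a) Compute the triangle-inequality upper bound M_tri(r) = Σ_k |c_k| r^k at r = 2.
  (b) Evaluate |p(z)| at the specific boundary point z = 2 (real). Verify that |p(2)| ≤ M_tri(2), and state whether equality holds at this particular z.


Coefficients: c_0 = -2, c_1 = -1, c_2 = -1. Radius r = 2.
Part (a). Triangle bound: M_tri(r) = Σ_k |c_k| r^k
  = |-2|·2^0 + |-1|·2^1 + |-1|·2^2
  = 2 + 2 + 4 = 8.
This bounds M(r) := max_{|z|=r} |p(z)| from above; equality holds iff all terms c_k z^k can be made to align in phase at a single z on |z|=r.
Part (b). At z = 2 (real, on the circle |z| = r):
  p(2) = (-2)·2^0 + (-1)·2^1 + (-1)·2^2 = -8.
  |p(2)| = 8.
Since all nonzero coefficients share the same sign, |p(2)| = 8 = M_tri(2); the triangle bound is attained at z = 2, so in fact M(r) = 8.

M_tri(2) = 8; |p(2)| = 8; equality at z=2: yes.


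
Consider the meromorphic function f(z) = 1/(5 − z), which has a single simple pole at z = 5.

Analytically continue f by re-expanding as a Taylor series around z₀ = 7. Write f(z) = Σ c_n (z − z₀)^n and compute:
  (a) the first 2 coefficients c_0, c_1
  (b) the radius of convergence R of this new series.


Let w = z − z₀, so z = z₀ + w.
Then 5 − z = 5 − (z₀ + w) = (5 − z₀) − w = -2 − w.
f(z) = 1/(-2 − w) = (1/(-2)) · 1/(1 − w/(-2)) = Σ_{n≥0} w^n / (-2)^(n+1).
So c_n = 1/(-2)^(n+1):
  c_0 = 1/(-2)^1 = -1/2.
  c_1 = 1/(-2)^2 = 1/4.
The series is valid for |w/d| < 1, i.e. |z − z₀| < |d|.
Radius of convergence: R = |5 − z₀| = |-2| = 2 (distance from z₀ to the singularity z = 5).

c_0 = -1/2, c_1 = 1/4; R = 2.


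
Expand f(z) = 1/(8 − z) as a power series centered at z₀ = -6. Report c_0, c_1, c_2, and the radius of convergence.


Let w = z − z₀, so z = z₀ + w.
Then 8 − z = 8 − (z₀ + w) = (8 − z₀) − w = 14 − w.
f(z) = 1/(14 − w) = (1/(14)) · 1/(1 − w/(14)) = Σ_{n≥0} w^n / (14)^(n+1).
So c_n = 1/(14)^(n+1):
  c_0 = 1/(14)^1 = 1/14.
  c_1 = 1/(14)^2 = 1/196.
  c_2 = 1/(14)^3 = 1/2744.
The series is valid for |w/d| < 1, i.e. |z − z₀| < |d|.
Radius of convergence: R = |8 − z₀| = |14| = 14 (distance from z₀ to the singularity z = 8).

c_0 = 1/14, c_1 = 1/196, c_2 = 1/2744; R = 14.


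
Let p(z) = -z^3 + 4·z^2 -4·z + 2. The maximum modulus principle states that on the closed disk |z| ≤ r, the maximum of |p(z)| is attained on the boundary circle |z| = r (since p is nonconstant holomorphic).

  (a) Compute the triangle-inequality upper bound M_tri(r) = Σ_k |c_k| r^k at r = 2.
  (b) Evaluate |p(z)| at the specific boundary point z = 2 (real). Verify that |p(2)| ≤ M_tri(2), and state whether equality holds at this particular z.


Coefficients: c_0 = 2, c_1 = -4, c_2 = 4, c_3 = -1. Radius r = 2.
Part (a). Triangle bound: M_tri(r) = Σ_k |c_k| r^k
  = |2|·2^0 + |-4|·2^1 + |4|·2^2 + |-1|·2^3
  = 2 + 8 + 16 + 8 = 34.
This bounds M(r) := max_{|z|=r} |p(z)| from above; equality holds iff all terms c_k z^k can be made to align in phase at a single z on |z|=r.
Part (b). At z = 2 (real, on the circle |z| = r):
  p(2) = (2)·2^0 + (-4)·2^1 + (4)·2^2 + (-1)·2^3 = 2.
  |p(2)| = 2.
Check: |p(2)| = 2 ≤ 34 = M_tri(2). ✓ Equality does not hold at z = 2 (the coefficients have mixed signs, so the terms do not all align in phase there).

M_tri(2) = 34; |p(2)| = 2; equality at z=2: no.


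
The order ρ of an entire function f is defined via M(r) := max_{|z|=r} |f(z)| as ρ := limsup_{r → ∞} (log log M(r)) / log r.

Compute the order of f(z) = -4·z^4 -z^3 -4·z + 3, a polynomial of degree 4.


|f(z)| ≤ Σ|c_k|·r^k = O(r^4) as r → ∞. Polynomial growth is O(e^{r^ε}) for every ε > 0 (since r^4/e^{r^ε} → 0), so ρ ≤ ε for all ε > 0, i.e. ρ = 0. Every nonconstant polynomial has order 0.
Therefore ρ = 0.

Order ρ = 0.


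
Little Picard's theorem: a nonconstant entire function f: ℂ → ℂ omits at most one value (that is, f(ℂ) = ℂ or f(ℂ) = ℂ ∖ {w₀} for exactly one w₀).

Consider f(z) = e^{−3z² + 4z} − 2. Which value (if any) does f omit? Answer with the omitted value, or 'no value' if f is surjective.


Little Picard bounds the complement of f(ℂ) to at most one point.
The exponent g(z) = −3z² + 4z is a nonconstant polynomial, hence surjective onto ℂ. So e^{g(z)} takes every value in {e^w : w ∈ ℂ} = ℂ ∖ {0}. Adding -2 shifts the range to ℂ ∖ {-2}. f omits exactly -2.

Omitted value: -2.


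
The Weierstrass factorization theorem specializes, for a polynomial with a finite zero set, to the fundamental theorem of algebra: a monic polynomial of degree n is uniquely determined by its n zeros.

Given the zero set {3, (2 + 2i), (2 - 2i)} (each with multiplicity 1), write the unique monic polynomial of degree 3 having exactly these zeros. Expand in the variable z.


The polynomial is p(z) = ∏_{α ∈ S} (z − α), where S = {3, (2 + 2i), (2 - 2i)}.
Expanding the product yields: p(z) = z^3 -7·z^2 + 20·z -24.
Note conjugate pairs combine to real quadratics: (z − (2+2i))(z − (2−2i)) = z² − 4z + 8.
The resulting polynomial has degree 3 and real coefficients as required.

p(z) = z^3 -7·z^2 + 20·z -24.


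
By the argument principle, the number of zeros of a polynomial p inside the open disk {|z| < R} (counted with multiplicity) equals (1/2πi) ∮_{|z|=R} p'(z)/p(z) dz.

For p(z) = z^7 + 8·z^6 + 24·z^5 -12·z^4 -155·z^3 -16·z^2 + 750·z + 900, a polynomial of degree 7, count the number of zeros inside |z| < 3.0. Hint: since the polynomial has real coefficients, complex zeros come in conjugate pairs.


The zeros of p are: -2, (-2 + 1i), (-2 - 1i), (2 + 1i), (2 - 1i), (-3 + 3i), (-3 - 3i).
Their magnitudes are: 2, 2.236, 2.236, 2.236, 2.236, 4.243, 4.243.
Zeros with |z| < R = 3.0: -2, (-2 + 1i), (-2 - 1i), (2 + 1i), (2 - 1i).
Count = 5.
By the argument principle, (1/2πi) ∮_{|z|=R} p'(z)/p(z) dz equals exactly this count.

Number of zeros inside |z| < 3.0: 5.


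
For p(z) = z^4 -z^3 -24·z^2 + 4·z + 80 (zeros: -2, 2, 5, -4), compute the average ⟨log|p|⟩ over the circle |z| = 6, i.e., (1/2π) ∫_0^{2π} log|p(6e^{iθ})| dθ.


Zeros: -4, -2, 2, 5; r = 6.
Inside |z| < r: -4, -2, 2, 5. Outside (|z| ≥ r): ∅.
p(0) = 80, so log|p(0)| = log(80) = 4.3820.
Apply Jensen: I(r) = log|p(0)| + Σ_k log(r/|z_k|), summed over zeros inside |z| < r.
  log(r/|z_k|) for z_k = -2: log(6/2) = 1.0986
  log(r/|z_k|) for z_k = 2: log(6/2) = 1.0986
  log(r/|z_k|) for z_k = 5: log(6/5) = 0.1823
  log(r/|z_k|) for z_k = -4: log(6/4) = 0.4055
Sum over inside zeros: 2.7850.
I(r) = log|p(0)| + (inside sum) = 4.3820 + 2.7850 = 7.1670.
Closed form (all zeros inside, monic): I(r) = n·log(r) = 4·log(6) = 7.1670. ✓

I(r) ≈ 7.1670.


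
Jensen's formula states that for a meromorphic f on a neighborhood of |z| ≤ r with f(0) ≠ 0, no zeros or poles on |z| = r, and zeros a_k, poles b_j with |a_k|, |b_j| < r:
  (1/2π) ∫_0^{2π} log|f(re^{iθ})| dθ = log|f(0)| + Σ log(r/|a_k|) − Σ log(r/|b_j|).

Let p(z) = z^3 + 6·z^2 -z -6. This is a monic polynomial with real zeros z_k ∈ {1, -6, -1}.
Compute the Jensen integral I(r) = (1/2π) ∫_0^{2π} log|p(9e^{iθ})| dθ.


Zeros: -6, -1, 1; r = 9.
Inside |z| < r: -6, -1, 1. Outside (|z| ≥ r): ∅.
p(0) = -6, so log|p(0)| = log(6) = 1.7918.
Apply Jensen: I(r) = log|p(0)| + Σ_k log(r/|z_k|), summed over zeros inside |z| < r.
  log(r/|z_k|) for z_k = 1: log(9/1) = 2.1972
  log(r/|z_k|) for z_k = -6: log(9/6) = 0.4055
  log(r/|z_k|) for z_k = -1: log(9/1) = 2.1972
Sum over inside zeros: 4.7999.
I(r) = log|p(0)| + (inside sum) = 1.7918 + 4.7999 = 6.5917.
Closed form (all zeros inside, monic): I(r) = n·log(r) = 3·log(9) = 6.5917. ✓

I(r) ≈ 6.5917.


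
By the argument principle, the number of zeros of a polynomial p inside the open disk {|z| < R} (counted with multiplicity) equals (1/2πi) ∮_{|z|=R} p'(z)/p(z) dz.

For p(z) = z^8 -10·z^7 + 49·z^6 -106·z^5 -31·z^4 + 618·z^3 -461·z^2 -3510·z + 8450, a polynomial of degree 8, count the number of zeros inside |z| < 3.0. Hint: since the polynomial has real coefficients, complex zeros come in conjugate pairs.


The zeros of p are: (-2 + 1i), (-2 - 1i), (3 + 1i), (3 - 1i), (2 + 3i), (2 - 3i), (2 + 3i), (2 - 3i).
Their magnitudes are: 2.236, 2.236, 3.162, 3.162, 3.606, 3.606, 3.606, 3.606.
Zeros with |z| < R = 3.0: (-2 + 1i), (-2 - 1i).
Count = 2.
By the argument principle, (1/2πi) ∮_{|z|=R} p'(z)/p(z) dz equals exactly this count.

Number of zeros inside |z| < 3.0: 2.


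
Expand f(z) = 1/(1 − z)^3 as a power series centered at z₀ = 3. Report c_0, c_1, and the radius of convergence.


Let w = z − z₀, so z = z₀ + w.
Then 1 − z = 1 − (z₀ + w) = (1 − z₀) − w = -2 − w.
f(z) = 1/(-2 − w)^3 = (1/(-2)^3) · (1 − w/(-2))^{−3}.
By the binomial series (1−u)^{−3} = Σ_{n≥0} C(n+2, 2) u^n for |u|<1, with u = w/(-2):
  c_n = C(n+2, 2) / (-2)^(n+3).
  c_0 = 1/(-2)^3 = -1/8.
  c_1 = 3/(-2)^4 = 3/16.
The series is valid for |w/d| < 1, i.e. |z − z₀| < |d|.
Radius of convergence: R = |1 − z₀| = |-2| = 2 (distance from z₀ to the singularity z = 1).

c_0 = -1/8, c_1 = 3/16; R = 2.


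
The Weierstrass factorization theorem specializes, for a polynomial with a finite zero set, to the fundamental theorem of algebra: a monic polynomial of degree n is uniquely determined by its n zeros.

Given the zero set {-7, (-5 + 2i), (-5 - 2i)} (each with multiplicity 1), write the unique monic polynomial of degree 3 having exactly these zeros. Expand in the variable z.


The polynomial is p(z) = ∏_{α ∈ S} (z − α), where S = {-7, (-5 + 2i), (-5 - 2i)}.
Expanding the product yields: p(z) = z^3 + 17·z^2 + 99·z + 203.
Note conjugate pairs combine to real quadratics: (z − (-5+2i))(z − (-5−2i)) = z² + 10z + 29.
The resulting polynomial has degree 3 and real coefficients as required.

p(z) = z^3 + 17·z^2 + 99·z + 203.


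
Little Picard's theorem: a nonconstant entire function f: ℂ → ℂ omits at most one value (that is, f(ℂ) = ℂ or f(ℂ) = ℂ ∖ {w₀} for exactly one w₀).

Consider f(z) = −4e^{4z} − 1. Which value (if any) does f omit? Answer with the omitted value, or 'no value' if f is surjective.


Little Picard bounds the complement of f(ℂ) to at most one point.
e^{4z} is never zero on ℂ, so -4·e^{4z} takes every value in ℂ ∖ {0}. Adding -1 shifts the range to ℂ ∖ {-1}. Thus f omits exactly the value -1.

Omitted value: -1.


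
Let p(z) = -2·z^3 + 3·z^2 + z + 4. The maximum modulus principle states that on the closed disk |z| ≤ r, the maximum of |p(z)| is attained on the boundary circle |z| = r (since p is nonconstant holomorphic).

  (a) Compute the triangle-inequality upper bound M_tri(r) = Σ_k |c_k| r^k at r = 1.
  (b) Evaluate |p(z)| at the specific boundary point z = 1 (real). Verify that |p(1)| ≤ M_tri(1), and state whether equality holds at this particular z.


Coefficients: c_0 = 4, c_1 = 1, c_2 = 3, c_3 = -2. Radius r = 1.
Part (a). Triangle bound: M_tri(r) = Σ_k |c_k| r^k
  = |4|·1^0 + |1|·1^1 + |3|·1^2 + |-2|·1^3
  = 4 + 1 + 3 + 2 = 10.
This bounds M(r) := max_{|z|=r} |p(z)| from above; equality holds iff all terms c_k z^k can be made to align in phase at a single z on |z|=r.
Part (b). At z = 1 (real, on the circle |z| = r):
  p(1) = (4)·1^0 + (1)·1^1 + (3)·1^2 + (-2)·1^3 = 6.
  |p(1)| = 6.
Check: |p(1)| = 6 ≤ 10 = M_tri(1). ✓ Equality does not hold at z = 1 (the coefficients have mixed signs, so the terms do not all align in phase there).

M_tri(1) = 10; |p(1)| = 6; equality at z=1: no.


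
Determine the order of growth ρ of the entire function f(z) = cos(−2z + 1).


cos(w) is a linear combination of e^{iw} and e^{−iw} (or e^w, e^{−w} in the hyperbolic case), so |cos(w)| ≤ e^{|w|}. With w = −2z + 1, |w| ≤ 2|z| + 1 = 2r + 1 on |z| = r, giving M(r) ≤ e^{2r + 1}, so ρ ≤ 1. On a suitable ray (z = it for sin/cos; z = t for sinh/cosh, t real → ∞), |cos(−2z + 1)| grows like e^{2|t|}/2, so ρ ≥ 1. Hence ρ = 1.
Therefore ρ = 1.

Order ρ = 1.
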